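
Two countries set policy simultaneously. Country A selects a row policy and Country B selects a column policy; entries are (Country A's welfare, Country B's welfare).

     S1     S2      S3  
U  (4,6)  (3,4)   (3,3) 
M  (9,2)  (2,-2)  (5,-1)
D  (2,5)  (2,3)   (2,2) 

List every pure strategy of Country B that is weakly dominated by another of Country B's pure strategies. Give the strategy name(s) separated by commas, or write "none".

S1 is not dominated — it holds its own against S2 at U (6>4); S3 at U (6>3).
S1 weakly dominates S2 — U: 6>4, M: 2>-2, D: 5>3.
S1 weakly dominates S3 — U: 6>3, M: 2>-1, D: 5>2.

S2, S3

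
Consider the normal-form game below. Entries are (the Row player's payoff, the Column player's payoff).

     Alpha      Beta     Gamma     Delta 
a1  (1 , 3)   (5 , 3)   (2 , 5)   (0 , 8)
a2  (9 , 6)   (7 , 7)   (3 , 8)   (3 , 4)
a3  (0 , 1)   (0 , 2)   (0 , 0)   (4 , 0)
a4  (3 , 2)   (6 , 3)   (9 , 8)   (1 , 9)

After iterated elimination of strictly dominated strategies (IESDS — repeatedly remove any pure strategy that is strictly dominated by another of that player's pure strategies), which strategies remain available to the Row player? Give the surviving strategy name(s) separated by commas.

a2, a3, a4

The Row player's strategy a1 is strictly dominated by a2 (Alpha: 9>1, Beta: 7>5, Gamma: 3>2, Delta: 3>0) and is removed.
Column Alpha is eliminated: Beta beats it against every remaining row (a2: 7>6, a3: 2>1, a4: 3>2).
Among the remaining strategies, none is strictly dominated by another pure strategy of the same player, so the elimination stops.
Surviving strategies — the Row player: {a2, a3, a4}; the Column player: {Beta, Gamma, Delta}.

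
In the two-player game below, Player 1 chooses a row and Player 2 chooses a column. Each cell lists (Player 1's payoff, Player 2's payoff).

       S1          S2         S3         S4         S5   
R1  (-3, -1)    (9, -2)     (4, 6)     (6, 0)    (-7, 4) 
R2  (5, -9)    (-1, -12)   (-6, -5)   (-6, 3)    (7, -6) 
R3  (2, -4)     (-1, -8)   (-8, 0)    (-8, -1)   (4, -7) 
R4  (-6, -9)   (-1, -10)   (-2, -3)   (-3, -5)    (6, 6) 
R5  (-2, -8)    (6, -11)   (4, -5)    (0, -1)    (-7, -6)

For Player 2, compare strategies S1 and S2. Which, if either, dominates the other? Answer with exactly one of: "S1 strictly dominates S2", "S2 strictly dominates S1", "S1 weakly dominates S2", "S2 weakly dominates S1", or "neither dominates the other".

Compare S1 to S2 across each choice by Player 1: R1: -1>-2, R2: -9>-12, R3: -4>-8, R4: -9>-10, R5: -8>-11.
S1 gives a strictly higher payoff against each choice by Player 1, so S1 strictly dominates S2.

S1 strictly dominates S2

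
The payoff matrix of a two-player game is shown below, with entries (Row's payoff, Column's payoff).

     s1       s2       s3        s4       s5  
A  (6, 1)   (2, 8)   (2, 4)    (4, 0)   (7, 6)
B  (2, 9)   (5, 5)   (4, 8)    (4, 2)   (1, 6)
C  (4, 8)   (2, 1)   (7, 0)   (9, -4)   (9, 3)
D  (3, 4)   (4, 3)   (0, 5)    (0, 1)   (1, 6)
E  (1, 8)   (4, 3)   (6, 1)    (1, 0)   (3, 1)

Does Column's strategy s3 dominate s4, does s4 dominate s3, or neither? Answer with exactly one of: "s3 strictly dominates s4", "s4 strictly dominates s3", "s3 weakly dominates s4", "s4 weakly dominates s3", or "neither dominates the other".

s3 strictly dominates s4

Compare s3 to s4 across each choice by Row: A: 4>0, B: 8>2, C: 0>-4, D: 5>1, E: 1>0.
Every comparison favours s3, so s3 strictly dominates s4.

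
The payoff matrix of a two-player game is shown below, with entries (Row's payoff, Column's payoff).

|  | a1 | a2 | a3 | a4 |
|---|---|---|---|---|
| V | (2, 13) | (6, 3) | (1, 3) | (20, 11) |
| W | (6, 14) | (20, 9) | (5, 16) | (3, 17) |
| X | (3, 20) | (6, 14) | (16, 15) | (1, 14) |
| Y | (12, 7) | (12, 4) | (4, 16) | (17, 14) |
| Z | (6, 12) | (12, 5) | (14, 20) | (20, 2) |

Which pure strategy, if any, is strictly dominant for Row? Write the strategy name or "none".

V fails to dominate W at a1 (2<6).
W fails to dominate V at a4 (3<20).
X fails to dominate V at a2 (6=6).
Y fails to dominate V at a4 (17<20).
Z fails to dominate V at a4 (20=20).
No single strategy dominates all the others.

none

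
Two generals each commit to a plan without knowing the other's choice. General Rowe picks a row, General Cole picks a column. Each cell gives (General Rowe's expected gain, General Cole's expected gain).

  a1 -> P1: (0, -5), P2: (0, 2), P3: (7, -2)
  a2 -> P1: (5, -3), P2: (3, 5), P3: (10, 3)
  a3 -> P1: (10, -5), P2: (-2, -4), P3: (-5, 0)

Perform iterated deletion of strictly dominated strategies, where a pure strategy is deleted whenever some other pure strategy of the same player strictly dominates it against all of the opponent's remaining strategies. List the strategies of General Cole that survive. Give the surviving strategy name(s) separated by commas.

General Rowe's strategy a1 is strictly dominated by a2 (P1: 5>0, P2: 3>0, P3: 10>7) and is removed.
Column P1 is eliminated: P2 beats it against every remaining row (a2: 5>-3, a3: -4>-5).
Row a3 is eliminated: a2 beats it against every remaining column (P2: 3>-2, P3: 10>-5).
Column P3 is eliminated: P2 beats it against every remaining row (a2: 5>3).
Among the remaining strategies, none is strictly dominated by another pure strategy of the same player, so the elimination stops.
Surviving strategies — General Rowe: {a2}; General Cole: {P2}.

P2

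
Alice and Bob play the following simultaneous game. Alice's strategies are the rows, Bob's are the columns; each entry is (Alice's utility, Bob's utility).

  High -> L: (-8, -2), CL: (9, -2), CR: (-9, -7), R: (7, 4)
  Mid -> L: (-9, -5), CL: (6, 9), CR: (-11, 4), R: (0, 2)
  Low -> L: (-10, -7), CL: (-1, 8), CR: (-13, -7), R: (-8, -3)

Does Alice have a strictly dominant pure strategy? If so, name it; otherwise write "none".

High vs Mid: L: -8>-9, CL: 9>6, CR: -9>-11, R: 7>0.
High vs Low: L: -8>-10, CL: 9>-1, CR: -9>-13, R: 7>-8.
High strictly beats every other strategy against every opponent action, so it is strictly dominant.

High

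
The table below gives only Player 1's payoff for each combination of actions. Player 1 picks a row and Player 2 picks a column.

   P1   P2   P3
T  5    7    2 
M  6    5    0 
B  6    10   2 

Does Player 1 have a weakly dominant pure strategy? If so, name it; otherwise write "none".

B

B vs T: P1: 6>5, P2: 10>7, P3: 2=2.
B vs M: P1: 6=6, P2: 10>5, P3: 2>0.
B is at least as good as every other strategy against every opponent action, so it is weakly dominant.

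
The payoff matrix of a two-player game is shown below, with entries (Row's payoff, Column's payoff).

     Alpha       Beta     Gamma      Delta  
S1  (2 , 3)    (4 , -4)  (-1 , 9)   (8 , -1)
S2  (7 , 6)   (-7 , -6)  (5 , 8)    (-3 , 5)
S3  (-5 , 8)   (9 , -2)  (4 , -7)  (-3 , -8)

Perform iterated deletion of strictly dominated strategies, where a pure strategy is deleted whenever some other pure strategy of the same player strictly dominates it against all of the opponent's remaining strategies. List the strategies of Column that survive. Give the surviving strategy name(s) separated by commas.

Column's strategy Beta is strictly dominated by Alpha (S1: 3>-4, S2: 6>-6, S3: 8>-2) and is removed.
For Column, Alpha strictly dominates Delta on the remaining rows (S1: 3>-1, S2: 6>5, S3: 8>-8); eliminate Delta.
Row S1 is eliminated: S2 beats it against every remaining column (Alpha: 7>2, Gamma: 5>-1).
Row S3 is eliminated: S2 beats it against every remaining column (Alpha: 7>-5, Gamma: 5>4).
Column's strategy Alpha is strictly dominated by Gamma (S2: 8>6) and is removed.
Among the remaining strategies, none is strictly dominated by another pure strategy of the same player, so the elimination stops.
Surviving strategies — Row: {S2}; Column: {Gamma}.

Gamma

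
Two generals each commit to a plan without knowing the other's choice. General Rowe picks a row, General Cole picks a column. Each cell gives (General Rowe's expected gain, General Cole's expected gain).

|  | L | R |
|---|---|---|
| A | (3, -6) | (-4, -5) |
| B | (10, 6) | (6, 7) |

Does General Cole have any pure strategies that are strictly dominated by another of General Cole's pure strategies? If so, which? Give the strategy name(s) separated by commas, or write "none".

L is strictly dominated by R (A: -5>-6, B: 7>6).
R is not dominated — it holds its own against L at A (-5>-6).

L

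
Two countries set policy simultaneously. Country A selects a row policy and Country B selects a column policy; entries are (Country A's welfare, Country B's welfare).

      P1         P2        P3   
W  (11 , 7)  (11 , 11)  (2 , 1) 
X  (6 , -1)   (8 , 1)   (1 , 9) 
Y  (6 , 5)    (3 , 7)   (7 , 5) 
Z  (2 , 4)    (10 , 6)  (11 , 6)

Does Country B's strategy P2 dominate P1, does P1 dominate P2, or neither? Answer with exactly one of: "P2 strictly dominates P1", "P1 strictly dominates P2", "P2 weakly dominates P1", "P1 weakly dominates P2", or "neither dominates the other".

P2 strictly dominates P1

Compare P2 to P1 across every action of Country A: W: 11>7, X: 1>-1, Y: 7>5, Z: 6>4.
Every comparison favours P2, so P2 strictly dominates P1.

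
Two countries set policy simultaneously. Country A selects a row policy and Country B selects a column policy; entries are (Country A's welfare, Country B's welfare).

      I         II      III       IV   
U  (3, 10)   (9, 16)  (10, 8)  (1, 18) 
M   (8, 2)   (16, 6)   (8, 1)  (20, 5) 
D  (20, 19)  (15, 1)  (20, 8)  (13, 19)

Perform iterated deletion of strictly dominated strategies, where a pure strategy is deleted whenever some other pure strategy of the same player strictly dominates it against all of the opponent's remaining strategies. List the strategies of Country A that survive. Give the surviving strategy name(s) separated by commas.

M, D

For Country A, D strictly dominates U on the remaining columns (I: 20>3, II: 15>9, III: 20>10, IV: 13>1); eliminate U.
For Country B, I strictly dominates III on the remaining rows (M: 2>1, D: 19>8); eliminate III.
Among the remaining strategies, none is strictly dominated by another pure strategy of the same player, so the elimination stops.
Surviving strategies — Country A: {M, D}; Country B: {I, II, IV}.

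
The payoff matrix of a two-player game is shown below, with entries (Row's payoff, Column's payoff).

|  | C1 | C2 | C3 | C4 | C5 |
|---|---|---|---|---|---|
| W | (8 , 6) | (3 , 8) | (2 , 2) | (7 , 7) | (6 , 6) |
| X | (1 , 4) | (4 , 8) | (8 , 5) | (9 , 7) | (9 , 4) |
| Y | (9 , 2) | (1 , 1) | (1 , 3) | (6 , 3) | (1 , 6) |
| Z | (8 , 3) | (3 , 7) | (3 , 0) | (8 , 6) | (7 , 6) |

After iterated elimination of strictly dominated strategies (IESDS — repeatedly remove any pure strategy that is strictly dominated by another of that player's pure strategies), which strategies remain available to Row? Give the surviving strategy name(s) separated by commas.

Column's strategy C1 is strictly dominated by C4 (W: 7>6, X: 7>4, Y: 3>2, Z: 6>3) and is removed.
For Row, X strictly dominates W on the remaining columns (C2: 4>3, C3: 8>2, C4: 9>7, C5: 9>6); eliminate W.
For Row, X strictly dominates Y on the remaining columns (C2: 4>1, C3: 8>1, C4: 9>6, C5: 9>1); eliminate Y.
For Row, X strictly dominates Z on the remaining columns (C2: 4>3, C3: 8>3, C4: 9>8, C5: 9>7); eliminate Z.
Column's strategy C3 is strictly dominated by C2 (X: 8>5) and is removed.
For Column, C2 strictly dominates C4 on the remaining rows (X: 8>7); eliminate C4.
Column C5 is eliminated: C2 beats it against every remaining row (X: 8>4).
Among the remaining strategies, none is strictly dominated by another pure strategy of the same player, so the elimination stops.
Surviving strategies — Row: {X}; Column: {C2}.

X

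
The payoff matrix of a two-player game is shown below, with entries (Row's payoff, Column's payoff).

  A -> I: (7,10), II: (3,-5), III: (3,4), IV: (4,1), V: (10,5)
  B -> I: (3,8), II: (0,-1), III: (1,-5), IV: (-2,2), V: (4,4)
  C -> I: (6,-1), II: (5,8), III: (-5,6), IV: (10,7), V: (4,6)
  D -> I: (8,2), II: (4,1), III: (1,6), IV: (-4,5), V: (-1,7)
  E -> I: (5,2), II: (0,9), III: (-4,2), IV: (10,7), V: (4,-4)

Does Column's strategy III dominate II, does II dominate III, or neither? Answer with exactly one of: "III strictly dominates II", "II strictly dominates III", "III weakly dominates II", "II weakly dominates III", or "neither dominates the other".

Compare III to II across each opponent action: A: 4>-5, B: -5<-1, C: 6<8, D: 6>1, E: 2<9.
III does better at A, D but worse at B, C, E; neither strategy dominates the other.

neither dominates the other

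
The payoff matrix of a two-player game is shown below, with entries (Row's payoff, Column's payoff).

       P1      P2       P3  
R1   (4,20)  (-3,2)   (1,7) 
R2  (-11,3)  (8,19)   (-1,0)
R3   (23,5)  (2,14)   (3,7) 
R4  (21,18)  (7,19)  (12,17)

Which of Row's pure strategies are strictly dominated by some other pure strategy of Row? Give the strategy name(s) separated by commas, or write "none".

R3 strictly dominates R1 — P1: 23>4, P2: 2>-3, P3: 3>1.
R2 is not dominated — it holds its own against R1 at P2 (8>-3); R3 at P2 (8>2); R4 at P2 (8>7).
R3 is not dominated — it holds its own against R1 at P1 (23>4); R2 at P1 (23>-11); R4 at P1 (23>21).
R4 is not dominated — it holds its own against R1 at P1 (21>4); R2 at P1 (21>-11); R3 at P2 (7>2).

R1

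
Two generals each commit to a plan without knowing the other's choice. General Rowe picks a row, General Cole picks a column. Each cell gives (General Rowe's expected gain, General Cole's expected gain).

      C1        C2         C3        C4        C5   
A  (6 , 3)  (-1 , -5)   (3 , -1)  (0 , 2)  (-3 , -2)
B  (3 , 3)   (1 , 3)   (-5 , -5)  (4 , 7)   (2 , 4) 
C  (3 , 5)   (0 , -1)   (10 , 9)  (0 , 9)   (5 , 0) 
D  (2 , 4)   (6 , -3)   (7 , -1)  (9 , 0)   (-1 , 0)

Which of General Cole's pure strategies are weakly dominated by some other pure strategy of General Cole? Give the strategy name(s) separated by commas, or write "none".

C2, C3, C5

C1 is not dominated — it holds its own against C2 at A (3>-5); C3 at A (3>-1); C4 at A (3>2); C5 at A (3>-2).
C1 weakly dominates C2 — A: 3>-5, B: 3=3, C: 5>-1, D: 4>-3.
C3: dominated, since C4 does at least as well everywhere (A: 2>-1, B: 7>-5, C: 9=9, D: 0>-1).
Nothing dominates C4: C1 at B (7>3); C2 at A (2>-5); C3 at A (2>-1); C5 at A (2>-2).
C5 is weakly dominated by C4 (A: 2>-2, B: 7>4, C: 9>0, D: 0=0).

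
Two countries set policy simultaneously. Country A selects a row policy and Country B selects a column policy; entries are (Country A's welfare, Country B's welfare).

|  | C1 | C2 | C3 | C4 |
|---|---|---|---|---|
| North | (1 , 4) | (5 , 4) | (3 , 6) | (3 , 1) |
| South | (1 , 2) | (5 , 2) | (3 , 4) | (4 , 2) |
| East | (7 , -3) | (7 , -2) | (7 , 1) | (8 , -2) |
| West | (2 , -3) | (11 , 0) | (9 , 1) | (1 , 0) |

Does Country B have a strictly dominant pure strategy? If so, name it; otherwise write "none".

C3 vs C1: North: 6>4, South: 4>2, East: 1>-3, West: 1>-3.
C3 vs C2: North: 6>4, South: 4>2, East: 1>-2, West: 1>0.
C3 vs C4: North: 6>1, South: 4>2, East: 1>-2, West: 1>0.
C3 strictly beats every other strategy against every opponent action, so it is strictly dominant.

C3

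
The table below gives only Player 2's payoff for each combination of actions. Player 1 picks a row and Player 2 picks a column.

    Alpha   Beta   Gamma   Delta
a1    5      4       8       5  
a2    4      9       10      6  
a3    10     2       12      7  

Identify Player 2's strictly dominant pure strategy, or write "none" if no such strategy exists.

Gamma vs Alpha: a1: 8>5, a2: 10>4, a3: 12>10.
Gamma vs Beta: a1: 8>4, a2: 10>9, a3: 12>2.
Gamma vs Delta: a1: 8>5, a2: 10>6, a3: 12>7.
Gamma strictly beats every other strategy against every opponent action, so it is strictly dominant.

Gamma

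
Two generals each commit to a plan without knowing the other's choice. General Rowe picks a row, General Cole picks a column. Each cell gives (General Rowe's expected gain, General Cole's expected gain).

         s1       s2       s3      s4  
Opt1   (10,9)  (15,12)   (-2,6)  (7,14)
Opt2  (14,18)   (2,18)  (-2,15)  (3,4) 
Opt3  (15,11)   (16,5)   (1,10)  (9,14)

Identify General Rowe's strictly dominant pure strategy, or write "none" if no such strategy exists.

Opt3

Opt3 vs Opt1: s1: 15>10, s2: 16>15, s3: 1>-2, s4: 9>7.
Opt3 vs Opt2: s1: 15>14, s2: 16>2, s3: 1>-2, s4: 9>3.
Opt3 strictly beats every other strategy against every opponent action, so it is strictly dominant.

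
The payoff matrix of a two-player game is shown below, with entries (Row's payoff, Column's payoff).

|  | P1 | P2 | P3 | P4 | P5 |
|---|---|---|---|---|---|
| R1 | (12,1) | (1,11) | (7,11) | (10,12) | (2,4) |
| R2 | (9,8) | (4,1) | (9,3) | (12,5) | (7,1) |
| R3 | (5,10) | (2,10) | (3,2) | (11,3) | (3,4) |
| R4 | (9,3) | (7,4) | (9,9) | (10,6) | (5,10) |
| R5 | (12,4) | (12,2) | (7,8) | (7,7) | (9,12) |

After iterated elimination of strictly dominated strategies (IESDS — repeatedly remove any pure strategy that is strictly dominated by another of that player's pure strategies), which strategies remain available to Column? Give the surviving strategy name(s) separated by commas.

For Row, R2 strictly dominates R3 on the remaining columns (P1: 9>5, P2: 4>2, P3: 9>3, P4: 12>11, P5: 7>3); eliminate R3.
Column's strategy P2 is strictly dominated by P4 (R1: 12>11, R2: 5>1, R4: 6>4, R5: 7>2) and is removed.
Among the remaining strategies, none is strictly dominated by another pure strategy of the same player, so the elimination stops.
Surviving strategies — Row: {R1, R2, R4, R5}; Column: {P1, P3, P4, P5}.

P1, P3, P4, P5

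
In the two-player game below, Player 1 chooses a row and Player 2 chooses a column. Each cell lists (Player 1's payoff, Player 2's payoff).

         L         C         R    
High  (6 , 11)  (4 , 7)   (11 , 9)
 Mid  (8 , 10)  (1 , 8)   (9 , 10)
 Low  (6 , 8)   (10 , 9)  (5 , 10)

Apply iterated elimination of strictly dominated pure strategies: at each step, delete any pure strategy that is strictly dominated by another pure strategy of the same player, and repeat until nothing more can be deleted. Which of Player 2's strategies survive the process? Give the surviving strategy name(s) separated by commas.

Column C is eliminated: R beats it against every remaining row (High: 9>7, Mid: 10>8, Low: 10>9).
Player 1's strategy Low is strictly dominated by Mid (L: 8>6, R: 9>5) and is removed.
Among the remaining strategies, none is strictly dominated by another pure strategy of the same player, so the elimination stops.
Surviving strategies — Player 1: {High, Mid}; Player 2: {L, R}.

L, R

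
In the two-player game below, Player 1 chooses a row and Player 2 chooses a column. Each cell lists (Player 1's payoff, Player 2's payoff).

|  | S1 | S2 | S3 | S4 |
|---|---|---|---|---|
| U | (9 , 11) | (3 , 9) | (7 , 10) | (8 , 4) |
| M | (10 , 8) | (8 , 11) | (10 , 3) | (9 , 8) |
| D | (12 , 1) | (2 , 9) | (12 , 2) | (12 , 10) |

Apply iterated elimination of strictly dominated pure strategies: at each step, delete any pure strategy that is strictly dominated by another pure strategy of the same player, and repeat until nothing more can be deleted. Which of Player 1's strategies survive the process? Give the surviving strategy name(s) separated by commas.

M, D

Row U is eliminated: M beats it against every remaining column (S1: 10>9, S2: 8>3, S3: 10>7, S4: 9>8).
Column S1 is eliminated: S2 beats it against every remaining row (M: 11>8, D: 9>1).
Column S3 is eliminated: S2 beats it against every remaining row (M: 11>3, D: 9>2).
Among the remaining strategies, none is strictly dominated by another pure strategy of the same player, so the elimination stops.
Surviving strategies — Player 1: {M, D}; Player 2: {S2, S4}.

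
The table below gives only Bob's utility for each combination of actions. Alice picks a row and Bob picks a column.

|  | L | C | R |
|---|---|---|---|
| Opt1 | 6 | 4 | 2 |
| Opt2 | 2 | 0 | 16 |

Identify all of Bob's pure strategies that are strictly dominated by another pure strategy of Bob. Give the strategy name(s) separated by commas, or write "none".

C

L: no other strategy beats it everywhere (C at Opt1 (6>4); R at Opt1 (6>2)).
C: dominated, since L does at least as well everywhere (Opt1: 6>4, Opt2: 2>0).
R is not dominated — it holds its own against L at Opt2 (16>2); C at Opt2 (16>0).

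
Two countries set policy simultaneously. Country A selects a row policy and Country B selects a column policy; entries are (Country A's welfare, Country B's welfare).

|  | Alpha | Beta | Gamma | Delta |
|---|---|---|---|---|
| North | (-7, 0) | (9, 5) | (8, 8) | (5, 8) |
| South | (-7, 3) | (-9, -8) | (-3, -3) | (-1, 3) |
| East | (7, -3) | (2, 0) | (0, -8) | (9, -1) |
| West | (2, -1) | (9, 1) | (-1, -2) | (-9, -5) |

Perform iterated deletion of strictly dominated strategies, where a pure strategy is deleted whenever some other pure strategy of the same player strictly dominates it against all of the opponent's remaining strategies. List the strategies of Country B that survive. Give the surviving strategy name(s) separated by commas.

Beta, Gamma, Delta

For Country A, East strictly dominates South on the remaining columns (Alpha: 7>-7, Beta: 2>-9, Gamma: 0>-3, Delta: 9>-1); eliminate South.
For Country B, Beta strictly dominates Alpha on the remaining rows (North: 5>0, East: 0>-3, West: 1>-1); eliminate Alpha.
Among the remaining strategies, none is strictly dominated by another pure strategy of the same player, so the elimination stops.
Surviving strategies — Country A: {North, East, West}; Country B: {Beta, Gamma, Delta}.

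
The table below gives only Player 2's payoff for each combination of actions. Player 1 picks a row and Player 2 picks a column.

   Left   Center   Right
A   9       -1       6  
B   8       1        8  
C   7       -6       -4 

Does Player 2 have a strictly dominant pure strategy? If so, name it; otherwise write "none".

none

Left fails to dominate Right at B (8=8).
Center fails to dominate Left at A (-1<9).
Right fails to dominate Left at A (6<9).
No single strategy dominates all the others.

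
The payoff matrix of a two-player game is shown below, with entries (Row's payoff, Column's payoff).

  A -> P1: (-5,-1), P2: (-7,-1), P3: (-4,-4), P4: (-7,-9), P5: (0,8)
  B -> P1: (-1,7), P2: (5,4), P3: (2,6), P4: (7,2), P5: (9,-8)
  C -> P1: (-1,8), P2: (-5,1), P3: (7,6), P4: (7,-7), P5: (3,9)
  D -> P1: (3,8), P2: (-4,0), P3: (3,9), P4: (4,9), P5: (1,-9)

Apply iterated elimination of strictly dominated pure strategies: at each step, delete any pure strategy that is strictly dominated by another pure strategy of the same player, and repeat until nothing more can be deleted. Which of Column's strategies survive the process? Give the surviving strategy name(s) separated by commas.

P1, P3, P4, P5

Row A is eliminated: B beats it against every remaining column (P1: -1>-5, P2: 5>-7, P3: 2>-4, P4: 7>-7, P5: 9>0).
Column P2 is eliminated: P1 beats it against every remaining row (B: 7>4, C: 8>1, D: 8>0).
Among the remaining strategies, none is strictly dominated by another pure strategy of the same player, so the elimination stops.
Surviving strategies — Row: {B, C, D}; Column: {P1, P3, P4, P5}.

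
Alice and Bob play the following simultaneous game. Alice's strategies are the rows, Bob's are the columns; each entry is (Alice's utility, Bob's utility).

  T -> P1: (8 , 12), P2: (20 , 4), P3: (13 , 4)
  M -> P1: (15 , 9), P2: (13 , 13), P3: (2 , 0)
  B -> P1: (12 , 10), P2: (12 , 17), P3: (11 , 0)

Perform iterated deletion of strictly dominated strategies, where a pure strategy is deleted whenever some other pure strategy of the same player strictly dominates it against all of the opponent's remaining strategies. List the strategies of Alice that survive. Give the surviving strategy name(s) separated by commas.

T, M

Column P3 is eliminated: P1 beats it against every remaining row (T: 12>4, M: 9>0, B: 10>0).
Alice's strategy B is strictly dominated by M (P1: 15>12, P2: 13>12) and is removed.
Among the remaining strategies, none is strictly dominated by another pure strategy of the same player, so the elimination stops.
Surviving strategies — Alice: {T, M}; Bob: {P1, P2}.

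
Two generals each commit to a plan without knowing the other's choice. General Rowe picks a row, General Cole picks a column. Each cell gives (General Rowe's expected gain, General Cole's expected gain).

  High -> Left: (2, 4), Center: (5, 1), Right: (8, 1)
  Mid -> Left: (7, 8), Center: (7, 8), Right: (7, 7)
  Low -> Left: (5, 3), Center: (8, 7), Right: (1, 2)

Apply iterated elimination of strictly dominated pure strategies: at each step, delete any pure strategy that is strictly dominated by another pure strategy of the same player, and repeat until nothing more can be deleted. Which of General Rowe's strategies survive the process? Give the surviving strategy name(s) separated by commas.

Column Right is eliminated: Left beats it against every remaining row (High: 4>1, Mid: 8>7, Low: 3>2).
Row High is eliminated: Mid beats it against every remaining column (Left: 7>2, Center: 7>5).
Among the remaining strategies, none is strictly dominated by another pure strategy of the same player, so the elimination stops.
Surviving strategies — General Rowe: {Mid, Low}; General Cole: {Left, Center}.

Mid, Low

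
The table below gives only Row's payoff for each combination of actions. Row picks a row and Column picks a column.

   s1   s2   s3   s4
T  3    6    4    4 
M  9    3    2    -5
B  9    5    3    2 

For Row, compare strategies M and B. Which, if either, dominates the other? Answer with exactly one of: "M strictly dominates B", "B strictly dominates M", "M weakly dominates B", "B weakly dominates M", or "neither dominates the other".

B weakly dominates M

M's payoffs vs B's, by Column's action — s1: 9=9, s2: 3<5, s3: 2<3, s4: -5<2.
B is at least as good everywhere and strictly better somewhere (tied at s1), so B weakly dominates M.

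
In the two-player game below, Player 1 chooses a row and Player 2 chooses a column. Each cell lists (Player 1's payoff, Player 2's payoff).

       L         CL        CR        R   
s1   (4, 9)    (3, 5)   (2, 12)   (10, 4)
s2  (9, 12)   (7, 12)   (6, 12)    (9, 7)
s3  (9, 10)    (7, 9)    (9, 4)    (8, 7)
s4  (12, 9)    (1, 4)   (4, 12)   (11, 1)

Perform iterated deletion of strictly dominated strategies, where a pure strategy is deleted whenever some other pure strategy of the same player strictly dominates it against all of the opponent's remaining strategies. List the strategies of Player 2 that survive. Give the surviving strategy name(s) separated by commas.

Player 2's strategy R is strictly dominated by L (s1: 9>4, s2: 12>7, s3: 10>7, s4: 9>1) and is removed.
Row s1 is eliminated: s2 beats it against every remaining column (L: 9>4, CL: 7>3, CR: 6>2).
Among the remaining strategies, none is strictly dominated by another pure strategy of the same player, so the elimination stops.
Surviving strategies — Player 1: {s2, s3, s4}; Player 2: {L, CL, CR}.

L, CL, CR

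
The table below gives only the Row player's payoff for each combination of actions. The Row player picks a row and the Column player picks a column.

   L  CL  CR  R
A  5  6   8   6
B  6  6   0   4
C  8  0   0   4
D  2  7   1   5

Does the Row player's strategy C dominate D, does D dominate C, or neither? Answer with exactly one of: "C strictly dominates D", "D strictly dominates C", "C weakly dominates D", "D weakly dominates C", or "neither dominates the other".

neither dominates the other

C's payoffs vs D's, by the Column player's action — L: 8>2, CL: 0<7, CR: 0<1, R: 4<5.
C does better at L but worse at CL, CR, R; neither strategy dominates the other.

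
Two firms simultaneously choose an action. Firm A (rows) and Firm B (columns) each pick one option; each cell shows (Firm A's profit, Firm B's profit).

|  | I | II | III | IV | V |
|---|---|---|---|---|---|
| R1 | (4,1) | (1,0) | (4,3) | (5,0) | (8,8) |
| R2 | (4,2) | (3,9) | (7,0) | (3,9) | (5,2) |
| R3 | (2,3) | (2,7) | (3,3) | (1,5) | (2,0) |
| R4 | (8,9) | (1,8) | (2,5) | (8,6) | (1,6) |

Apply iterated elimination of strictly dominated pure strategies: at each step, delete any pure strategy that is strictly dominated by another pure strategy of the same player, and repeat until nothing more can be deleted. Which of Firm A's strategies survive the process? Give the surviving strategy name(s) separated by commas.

For Firm A, R2 strictly dominates R3 on the remaining columns (I: 4>2, II: 3>2, III: 7>3, IV: 3>1, V: 5>2); eliminate R3.
For Firm B, V strictly dominates III on the remaining rows (R1: 8>3, R2: 2>0, R4: 6>5); eliminate III.
Among the remaining strategies, none is strictly dominated by another pure strategy of the same player, so the elimination stops.
Surviving strategies — Firm A: {R1, R2, R4}; Firm B: {I, II, IV, V}.

R1, R2, R4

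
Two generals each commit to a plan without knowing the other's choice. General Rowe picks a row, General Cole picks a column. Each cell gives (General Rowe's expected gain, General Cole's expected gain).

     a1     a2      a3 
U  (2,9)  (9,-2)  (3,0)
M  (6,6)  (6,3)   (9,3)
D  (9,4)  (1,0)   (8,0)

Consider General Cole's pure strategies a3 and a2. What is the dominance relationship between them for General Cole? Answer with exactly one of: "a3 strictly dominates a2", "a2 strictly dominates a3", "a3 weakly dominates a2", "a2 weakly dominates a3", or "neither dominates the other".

Compare a3 to a2 across every action of General Rowe: U: 0>-2, M: 3=3, D: 0=0.
a3 is at least as good everywhere and strictly better somewhere (tied only at M, D), so a3 weakly but not strictly dominates a2.

a3 weakly dominates a2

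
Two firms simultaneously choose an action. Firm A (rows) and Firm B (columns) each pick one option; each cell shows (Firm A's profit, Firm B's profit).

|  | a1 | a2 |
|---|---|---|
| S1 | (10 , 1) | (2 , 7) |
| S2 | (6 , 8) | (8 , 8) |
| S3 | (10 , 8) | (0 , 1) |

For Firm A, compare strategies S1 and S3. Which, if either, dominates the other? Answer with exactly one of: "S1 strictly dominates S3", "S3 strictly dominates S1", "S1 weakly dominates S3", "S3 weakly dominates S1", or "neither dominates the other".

Compare S1 to S3 across each choice by Firm B: a1: 10=10, a2: 2>0.
S1 is at least as good everywhere and strictly better somewhere (tied only at a1), so S1 weakly but not strictly dominates S3.

S1 weakly dominates S3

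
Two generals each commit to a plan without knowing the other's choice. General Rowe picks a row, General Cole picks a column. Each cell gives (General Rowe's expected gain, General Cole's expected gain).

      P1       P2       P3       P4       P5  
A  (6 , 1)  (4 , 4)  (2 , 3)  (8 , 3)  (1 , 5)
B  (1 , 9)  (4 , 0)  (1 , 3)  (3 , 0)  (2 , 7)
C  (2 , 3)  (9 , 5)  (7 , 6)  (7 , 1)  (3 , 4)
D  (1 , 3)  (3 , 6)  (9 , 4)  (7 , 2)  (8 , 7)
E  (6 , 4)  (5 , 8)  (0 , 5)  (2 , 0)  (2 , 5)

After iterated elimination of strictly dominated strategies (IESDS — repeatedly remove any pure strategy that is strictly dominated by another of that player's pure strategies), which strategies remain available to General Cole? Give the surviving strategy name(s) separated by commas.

P2, P3, P5

Row B is eliminated: C beats it against every remaining column (P1: 2>1, P2: 9>4, P3: 7>1, P4: 7>3, P5: 3>2).
Column P1 is eliminated: P2 beats it against every remaining row (A: 4>1, C: 5>3, D: 6>3, E: 8>4).
Row E is eliminated: C beats it against every remaining column (P2: 9>5, P3: 7>0, P4: 7>2, P5: 3>2).
General Cole's strategy P4 is strictly dominated by P2 (A: 4>3, C: 5>1, D: 6>2) and is removed.
For General Rowe, C strictly dominates A on the remaining columns (P2: 9>4, P3: 7>2, P5: 3>1); eliminate A.
Among the remaining strategies, none is strictly dominated by another pure strategy of the same player, so the elimination stops.
Surviving strategies — General Rowe: {C, D}; General Cole: {P2, P3, P5}.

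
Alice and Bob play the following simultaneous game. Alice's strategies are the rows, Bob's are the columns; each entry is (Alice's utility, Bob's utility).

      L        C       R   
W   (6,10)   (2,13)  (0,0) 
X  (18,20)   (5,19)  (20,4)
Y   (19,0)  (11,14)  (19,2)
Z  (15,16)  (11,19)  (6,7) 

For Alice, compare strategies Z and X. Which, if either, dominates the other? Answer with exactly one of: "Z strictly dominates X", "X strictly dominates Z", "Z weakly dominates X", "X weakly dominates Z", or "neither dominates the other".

Z's payoffs vs X's, by Bob's action — L: 15<18, C: 11>5, R: 6<20.
Z does better at C but worse at L, R; neither strategy dominates the other.

neither dominates the other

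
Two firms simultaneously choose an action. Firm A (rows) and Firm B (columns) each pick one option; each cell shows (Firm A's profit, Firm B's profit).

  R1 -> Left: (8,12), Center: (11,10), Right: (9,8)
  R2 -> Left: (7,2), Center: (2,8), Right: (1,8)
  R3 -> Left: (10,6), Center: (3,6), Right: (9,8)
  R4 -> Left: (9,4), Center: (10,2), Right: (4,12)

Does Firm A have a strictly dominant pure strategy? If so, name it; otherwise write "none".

R1 fails to dominate R3 at Left (8<10).
R2 fails to dominate R1 at Left (7<8).
R3 fails to dominate R1 at Center (3<11).
R4 fails to dominate R1 at Center (10<11).
No single strategy dominates all the others.

none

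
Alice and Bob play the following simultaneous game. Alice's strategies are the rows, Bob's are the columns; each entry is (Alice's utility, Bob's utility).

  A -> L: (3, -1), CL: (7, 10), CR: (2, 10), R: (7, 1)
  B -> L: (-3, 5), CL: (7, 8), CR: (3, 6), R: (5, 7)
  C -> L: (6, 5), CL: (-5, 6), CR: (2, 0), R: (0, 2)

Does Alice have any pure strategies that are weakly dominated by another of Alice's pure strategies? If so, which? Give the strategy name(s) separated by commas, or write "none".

none

Nothing dominates A: B at L (3>-3); C at CL (7>-5).
B: no other strategy beats it everywhere (A at CR (3>2); C at CL (7>-5)).
C: no other strategy beats it everywhere (A at L (6>3); B at L (6>-3)).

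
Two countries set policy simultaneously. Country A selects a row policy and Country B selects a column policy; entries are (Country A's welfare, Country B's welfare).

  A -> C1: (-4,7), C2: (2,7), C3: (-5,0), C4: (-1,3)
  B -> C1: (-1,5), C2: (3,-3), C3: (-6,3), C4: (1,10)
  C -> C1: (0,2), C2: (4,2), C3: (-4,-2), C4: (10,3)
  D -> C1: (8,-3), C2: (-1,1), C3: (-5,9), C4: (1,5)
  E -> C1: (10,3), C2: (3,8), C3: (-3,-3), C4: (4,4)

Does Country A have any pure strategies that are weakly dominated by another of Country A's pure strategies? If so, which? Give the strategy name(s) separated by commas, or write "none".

A, B, D

C weakly dominates A — C1: 0>-4, C2: 4>2, C3: -4>-5, C4: 10>-1.
B is weakly dominated by C (C1: 0>-1, C2: 4>3, C3: -4>-6, C4: 10>1).
Nothing dominates C: A at C1 (0>-4); B at C1 (0>-1); D at C2 (4>-1); E at C2 (4>3).
D is weakly dominated by E (C1: 10>8, C2: 3>-1, C3: -3>-5, C4: 4>1).
Nothing dominates E: A at C1 (10>-4); B at C1 (10>-1); C at C1 (10>0); D at C1 (10>8).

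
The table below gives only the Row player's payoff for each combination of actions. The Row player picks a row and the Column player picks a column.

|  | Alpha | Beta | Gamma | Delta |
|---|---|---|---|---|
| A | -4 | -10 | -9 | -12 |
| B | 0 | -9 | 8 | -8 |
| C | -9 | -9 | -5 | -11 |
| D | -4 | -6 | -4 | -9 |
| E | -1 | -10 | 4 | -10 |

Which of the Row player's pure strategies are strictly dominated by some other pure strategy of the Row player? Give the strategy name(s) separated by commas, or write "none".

A is strictly dominated by B (Alpha: 0>-4, Beta: -9>-10, Gamma: 8>-9, Delta: -8>-12).
B is not dominated — it holds its own against A at Alpha (0>-4); C at Alpha (0>-9); D at Alpha (0>-4); E at Alpha (0>-1).
C: dominated, since D does at least as well everywhere (Alpha: -4>-9, Beta: -6>-9, Gamma: -4>-5, Delta: -9>-11).
D: no other strategy beats it everywhere (A at Alpha (-4=-4); B at Beta (-6>-9); C at Alpha (-4>-9); E at Beta (-6>-10)).
E: dominated, since B does at least as well everywhere (Alpha: 0>-1, Beta: -9>-10, Gamma: 8>4, Delta: -8>-10).

A, C, E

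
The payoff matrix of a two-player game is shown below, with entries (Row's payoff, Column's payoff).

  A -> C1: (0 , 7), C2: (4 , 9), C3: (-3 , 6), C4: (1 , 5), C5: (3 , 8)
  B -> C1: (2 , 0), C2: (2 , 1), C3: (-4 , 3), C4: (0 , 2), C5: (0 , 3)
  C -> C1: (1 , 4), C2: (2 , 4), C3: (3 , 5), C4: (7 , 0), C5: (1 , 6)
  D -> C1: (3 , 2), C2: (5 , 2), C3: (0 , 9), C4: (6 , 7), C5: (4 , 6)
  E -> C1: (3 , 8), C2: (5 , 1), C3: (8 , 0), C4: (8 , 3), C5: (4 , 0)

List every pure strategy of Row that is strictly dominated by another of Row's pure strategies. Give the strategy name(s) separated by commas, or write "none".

A is strictly dominated by D (C1: 3>0, C2: 5>4, C3: 0>-3, C4: 6>1, C5: 4>3).
B: dominated, since D does at least as well everywhere (C1: 3>2, C2: 5>2, C3: 0>-4, C4: 6>0, C5: 4>0).
E strictly dominates C — C1: 3>1, C2: 5>2, C3: 8>3, C4: 8>7, C5: 4>1.
Nothing dominates D: A at C1 (3>0); B at C1 (3>2); C at C1 (3>1); E at C1 (3=3).
E: no other strategy beats it everywhere (A at C1 (3>0); B at C1 (3>2); C at C1 (3>1); D at C1 (3=3)).

A, B, C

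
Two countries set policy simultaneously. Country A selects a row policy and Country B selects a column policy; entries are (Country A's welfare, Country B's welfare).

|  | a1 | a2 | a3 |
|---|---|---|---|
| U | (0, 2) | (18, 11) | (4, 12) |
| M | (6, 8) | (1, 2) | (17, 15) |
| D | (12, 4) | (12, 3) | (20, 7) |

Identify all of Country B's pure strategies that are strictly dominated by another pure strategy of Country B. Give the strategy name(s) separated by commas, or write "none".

a1, a2

a1: dominated, since a3 does at least as well everywhere (U: 12>2, M: 15>8, D: 7>4).
a2: dominated, since a3 does at least as well everywhere (U: 12>11, M: 15>2, D: 7>3).
a3: no other strategy beats it everywhere (a1 at U (12>2); a2 at U (12>11)).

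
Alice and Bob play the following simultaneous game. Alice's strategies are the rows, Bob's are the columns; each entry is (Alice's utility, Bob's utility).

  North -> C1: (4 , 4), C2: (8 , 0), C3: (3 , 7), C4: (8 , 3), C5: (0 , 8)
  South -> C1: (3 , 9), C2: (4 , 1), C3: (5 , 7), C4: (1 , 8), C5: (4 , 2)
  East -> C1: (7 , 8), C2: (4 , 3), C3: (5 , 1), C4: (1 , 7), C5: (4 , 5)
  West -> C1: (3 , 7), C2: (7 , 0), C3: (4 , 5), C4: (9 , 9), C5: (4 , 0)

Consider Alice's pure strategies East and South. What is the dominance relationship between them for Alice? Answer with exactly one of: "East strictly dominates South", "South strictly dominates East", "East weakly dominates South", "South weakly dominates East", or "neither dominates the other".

East weakly dominates South

East's payoffs vs South's, by Bob's action — C1: 7>3, C2: 4=4, C3: 5=5, C4: 1=1, C5: 4=4.
East is at least as good everywhere and strictly better somewhere (tied only at C2, C3, C4, C5), so East weakly but not strictly dominates South.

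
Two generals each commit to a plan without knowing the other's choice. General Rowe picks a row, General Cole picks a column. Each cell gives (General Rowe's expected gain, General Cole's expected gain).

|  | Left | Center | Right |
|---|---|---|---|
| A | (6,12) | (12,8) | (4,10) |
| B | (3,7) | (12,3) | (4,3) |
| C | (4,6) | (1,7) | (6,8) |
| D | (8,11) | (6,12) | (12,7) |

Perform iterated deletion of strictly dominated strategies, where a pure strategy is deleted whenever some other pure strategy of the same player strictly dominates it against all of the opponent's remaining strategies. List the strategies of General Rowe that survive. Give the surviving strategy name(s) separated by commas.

A, B, D

For General Rowe, D strictly dominates C on the remaining columns (Left: 8>4, Center: 6>1, Right: 12>6); eliminate C.
Column Right is eliminated: Left beats it against every remaining row (A: 12>10, B: 7>3, D: 11>7).
Among the remaining strategies, none is strictly dominated by another pure strategy of the same player, so the elimination stops.
Surviving strategies — General Rowe: {A, B, D}; General Cole: {Left, Center}.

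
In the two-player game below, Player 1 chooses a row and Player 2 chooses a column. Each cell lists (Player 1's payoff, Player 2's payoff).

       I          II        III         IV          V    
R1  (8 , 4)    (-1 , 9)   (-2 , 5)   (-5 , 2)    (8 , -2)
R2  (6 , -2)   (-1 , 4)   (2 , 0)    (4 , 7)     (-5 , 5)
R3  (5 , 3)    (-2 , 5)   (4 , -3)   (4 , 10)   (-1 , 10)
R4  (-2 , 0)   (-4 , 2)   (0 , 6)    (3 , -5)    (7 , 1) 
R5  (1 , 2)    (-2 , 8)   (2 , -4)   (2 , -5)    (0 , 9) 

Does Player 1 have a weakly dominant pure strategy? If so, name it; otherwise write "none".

R1 fails to dominate R2 at III (-2<2).
R2 fails to dominate R1 at I (6<8).
R3 fails to dominate R1 at I (5<8).
R4 fails to dominate R1 at I (-2<8).
R5 fails to dominate R1 at I (1<8).
No single strategy dominates all the others.

none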